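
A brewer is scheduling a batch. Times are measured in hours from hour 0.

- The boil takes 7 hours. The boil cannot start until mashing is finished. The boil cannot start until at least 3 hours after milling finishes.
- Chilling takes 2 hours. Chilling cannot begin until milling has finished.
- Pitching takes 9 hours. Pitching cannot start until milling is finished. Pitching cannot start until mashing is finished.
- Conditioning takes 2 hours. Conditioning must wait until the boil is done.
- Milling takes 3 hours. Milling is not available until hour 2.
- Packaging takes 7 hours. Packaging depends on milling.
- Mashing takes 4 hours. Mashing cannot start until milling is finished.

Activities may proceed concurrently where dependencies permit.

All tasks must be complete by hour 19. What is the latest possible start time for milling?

3

Conditioning has no dependents, so it just needs to finish by hour 19. Starting by 19 − 2 = hour 17 achieves that.
The boil feeds into conditioning (must start by hour 17); so the boil must finish by hour 17 and therefore start by hour 10.
Pitching must finish by hour 19; it takes 9 hours, so it must start by 19 − 9 = hour 10.
Mashing has several dependents: the boil (must start by hour 10); pitching (must start by hour 10). The earliest of those limits is hour 10, so mashing must start by 10 − 4 = hour 6.
Nothing follows chilling; the deadline of hour 19 is its only limit. It must start by 19 − 2 = hour 17.
To finish by hour 19, packaging (duration 7) must start no later than hour 12.
Milling must finish in time for mashing (must start by hour 6); the boil (must start by hour 10, minus 3-hour gap → hour 7); chilling (must start by hour 17); pitching (must start by hour 10); packaging (must start by hour 12). The tightest is hour 6, so milling must start by 6 − 3 = hour 3.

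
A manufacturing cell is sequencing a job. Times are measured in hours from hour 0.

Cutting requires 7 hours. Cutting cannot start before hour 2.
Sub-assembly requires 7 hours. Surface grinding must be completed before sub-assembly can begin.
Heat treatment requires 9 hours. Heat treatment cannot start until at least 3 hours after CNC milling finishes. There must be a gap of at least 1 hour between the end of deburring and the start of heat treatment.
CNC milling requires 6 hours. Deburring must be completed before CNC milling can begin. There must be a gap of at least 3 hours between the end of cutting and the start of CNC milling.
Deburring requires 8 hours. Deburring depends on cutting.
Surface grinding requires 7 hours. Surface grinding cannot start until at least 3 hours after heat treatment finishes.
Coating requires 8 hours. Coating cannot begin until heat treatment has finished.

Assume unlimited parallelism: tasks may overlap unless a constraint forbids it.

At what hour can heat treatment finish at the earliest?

35

Cutting cannot begin until its own release at hour 2. It runs from hour 2 to 2 + 7 = hour 9.
Deburring waits on cutting (finishes hour 9), so it starts at hour 9 and finishes at 9 + 8 = hour 17.
CNC milling has to wait for deburring (finishes hour 17); cutting (finishes hour 9, plus 3-hour gap → hour 12). The latest of these is hour 17, so CNC milling runs hour 17 to 17 + 6 = hour 23.
For heat treatment: CNC milling (finishes hour 23, plus 3-hour gap → hour 26); deburring (finishes hour 17, plus 1-hour gap → hour 18). Taking the maximum gives a start of hour 26, and it finishes at 26 + 9 = hour 35.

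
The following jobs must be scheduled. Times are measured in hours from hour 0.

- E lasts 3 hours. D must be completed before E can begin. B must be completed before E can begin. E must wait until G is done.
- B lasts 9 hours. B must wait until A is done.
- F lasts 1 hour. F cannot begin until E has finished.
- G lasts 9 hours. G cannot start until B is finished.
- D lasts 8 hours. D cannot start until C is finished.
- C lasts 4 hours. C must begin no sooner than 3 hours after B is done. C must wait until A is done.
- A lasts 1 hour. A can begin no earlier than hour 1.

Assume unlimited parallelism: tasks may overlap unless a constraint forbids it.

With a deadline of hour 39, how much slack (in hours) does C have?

9

After its own release at hour 1, A can start at hour 1 and finishes at hour 2.
After A (finishes hour 2), B can start at hour 2 and finishes at hour 11.
For C: B (finishes hour 11, plus 3-hour gap → hour 14); A (finishes hour 2). Taking the maximum gives a start of hour 14, and it finishes at 14 + 4 = hour 18.

Working backward from the deadline:
Nothing follows F; the deadline of hour 39 is its only limit. It must start by 39 − 1 = hour 38.
E feeds into F (must start by hour 38); so E must finish by hour 38 and therefore start by hour 35.
D feeds into E (must start by hour 35); so D must finish by hour 35 and therefore start by hour 27.
C must finish before D (must start by hour 27). With a 4-hour duration, C must start by 27 − 4 = hour 23.
So C can start as early as hour 14 and as late as hour 23, giving 23 − 14 = 9 hours of slack.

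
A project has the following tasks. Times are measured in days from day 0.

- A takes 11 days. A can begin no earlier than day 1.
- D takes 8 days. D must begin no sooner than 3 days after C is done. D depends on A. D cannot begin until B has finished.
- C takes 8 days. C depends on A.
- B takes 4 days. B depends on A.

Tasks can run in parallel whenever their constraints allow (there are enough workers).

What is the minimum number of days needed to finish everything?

31

After its own release at day 1, A can start at day 1 and finishes at day 12.
C cannot begin until A (finishes day 12). It runs from day 12 to 12 + 8 = day 20.
After A (finishes day 12), B can start at day 12 and finishes at day 16.
D cannot start until C (finishes day 20, plus 3-day gap → day 23); A (finishes day 12); B (finishes day 16). The controlling bound is day 23, so D finishes at 23 + 8 = day 31.
All tasks are finished once the last one completes. Finish times: A at 12, B at 16, C at 20, D at 31. The latest is day 31.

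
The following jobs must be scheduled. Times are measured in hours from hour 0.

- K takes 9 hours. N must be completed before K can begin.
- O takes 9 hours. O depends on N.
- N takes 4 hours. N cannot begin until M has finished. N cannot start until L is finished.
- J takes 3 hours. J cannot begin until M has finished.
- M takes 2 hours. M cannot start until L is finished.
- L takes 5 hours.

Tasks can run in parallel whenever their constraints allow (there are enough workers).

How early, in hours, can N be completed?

11

Nothing blocks L, so it runs from hour 0 to hour 5.
M waits on L (finishes hour 5), so it starts at hour 5 and finishes at 5 + 2 = hour 7.
N needs all of M (finishes hour 7); L (finishes hour 5). That puts its earliest start at hour 7; it finishes at 7 + 4 = hour 11.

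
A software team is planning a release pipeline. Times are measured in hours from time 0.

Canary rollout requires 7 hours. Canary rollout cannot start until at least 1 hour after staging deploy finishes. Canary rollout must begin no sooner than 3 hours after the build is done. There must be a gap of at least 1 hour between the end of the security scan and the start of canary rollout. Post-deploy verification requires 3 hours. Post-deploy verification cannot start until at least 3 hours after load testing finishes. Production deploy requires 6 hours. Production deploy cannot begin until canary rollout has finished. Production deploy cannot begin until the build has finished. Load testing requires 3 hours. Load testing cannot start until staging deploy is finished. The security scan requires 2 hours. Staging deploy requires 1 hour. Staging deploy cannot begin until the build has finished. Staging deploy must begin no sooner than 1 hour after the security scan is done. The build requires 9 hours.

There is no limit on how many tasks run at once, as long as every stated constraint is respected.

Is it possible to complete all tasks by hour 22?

The security scan has no prerequisites, so it starts at hour 0 and finishes at hour 2.
Nothing blocks the build, so it runs from hour 0 to hour 9.
For staging deploy: the build (finishes hour 9); the security scan (finishes hour 2, plus 1-hour gap → hour 3). Taking the maximum gives a start of hour 9, and it finishes at 9 + 1 = hour 10.
After staging deploy (finishes hour 10), load testing can start at hour 10 and finishes at hour 13.
After load testing (finishes hour 13, plus 3-hour gap → hour 16), post-deploy verification can start at hour 16 and finishes at hour 19.
Canary rollout has to wait for staging deploy (finishes hour 10, plus 1-hour gap → hour 11); the build (finishes hour 9, plus 3-hour gap → hour 12); the security scan (finishes hour 2, plus 1-hour gap → hour 3). The latest of these is hour 12, so canary rollout runs hour 12 to 12 + 7 = hour 19.
Production deploy has to wait for canary rollout (finishes hour 19); the build (finishes hour 9). The latest of these is hour 19, so production deploy runs hour 19 to 19 + 6 = hour 25.
The earliest everything can be done is hour 25, which is after the deadline of 22, so it is not possible.

No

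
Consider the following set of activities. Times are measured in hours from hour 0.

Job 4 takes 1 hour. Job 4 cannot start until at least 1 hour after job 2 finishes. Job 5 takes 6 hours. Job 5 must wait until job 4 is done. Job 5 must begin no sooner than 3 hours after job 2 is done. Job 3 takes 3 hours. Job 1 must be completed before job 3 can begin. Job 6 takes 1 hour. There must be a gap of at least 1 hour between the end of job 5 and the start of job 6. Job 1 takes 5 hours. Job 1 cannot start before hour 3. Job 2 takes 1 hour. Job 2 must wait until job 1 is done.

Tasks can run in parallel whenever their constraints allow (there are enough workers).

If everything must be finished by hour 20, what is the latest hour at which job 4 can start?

Job 6 must finish by hour 20; it takes 1 hour, so it must start by 20 − 1 = hour 19.
Job 5 has to be done before job 6 (must start by hour 19, minus 1-hour gap → hour 18). That means finishing by hour 18, i.e. starting by 18 − 6 = hour 12.
Job 4 feeds into job 5 (must start by hour 12); so job 4 must finish by hour 12 and therefore start by hour 11.

11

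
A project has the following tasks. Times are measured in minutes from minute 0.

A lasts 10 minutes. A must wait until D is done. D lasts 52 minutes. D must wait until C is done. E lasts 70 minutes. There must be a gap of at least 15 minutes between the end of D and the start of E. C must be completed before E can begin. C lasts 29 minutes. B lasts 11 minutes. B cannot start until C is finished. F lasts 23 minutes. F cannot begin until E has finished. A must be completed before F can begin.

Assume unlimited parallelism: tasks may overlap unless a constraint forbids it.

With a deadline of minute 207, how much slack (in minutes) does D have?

18

Nothing blocks C, so it runs from minute 0 to minute 29.
D cannot begin until C (finishes minute 29). It runs from minute 29 to 29 + 52 = minute 81.

Working backward from the deadline:
F has no dependents, so it just needs to finish by minute 207. Starting by 207 − 23 = minute 184 achieves that.
A has to be done before F (must start by minute 184). That means finishing by minute 184, i.e. starting by 184 − 10 = minute 174.
E feeds into F (must start by minute 184); so E must finish by minute 184 and therefore start by minute 114.
For D: A (must start by minute 174); E (must start by minute 114, minus 15-minute gap → minute 99). The most restrictive is minute 99; with a 52-minute duration, D must start by minute 47.
So D can start as early as minute 29 and as late as minute 47, giving 47 − 29 = 18 minutes of slack.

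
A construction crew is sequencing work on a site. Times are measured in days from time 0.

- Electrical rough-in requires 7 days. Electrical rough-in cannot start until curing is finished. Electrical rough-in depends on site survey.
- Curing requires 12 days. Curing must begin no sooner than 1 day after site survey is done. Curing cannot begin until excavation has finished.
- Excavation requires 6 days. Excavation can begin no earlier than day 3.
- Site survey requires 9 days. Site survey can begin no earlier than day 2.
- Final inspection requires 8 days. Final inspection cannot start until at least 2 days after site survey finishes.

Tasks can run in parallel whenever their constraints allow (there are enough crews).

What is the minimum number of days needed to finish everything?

31

After its own release at day 3, excavation can start at day 3 and finishes at day 9.
Site survey waits on its own release at day 2, so it starts at day 2 and finishes at 2 + 9 = day 11.
Final inspection waits on site survey (finishes day 11, plus 2-day gap → day 13), so it starts at day 13 and finishes at 13 + 8 = day 21.
Curing cannot start until site survey (finishes day 11, plus 1-day gap → day 12); excavation (finishes day 9). The controlling bound is day 12, so curing finishes at 12 + 12 = day 24.
Electrical rough-in cannot start until curing (finishes day 24); site survey (finishes day 11). The controlling bound is day 24, so electrical rough-in finishes at 24 + 7 = day 31.
All tasks are finished once the last one completes. Finish times: Site survey at 11, Excavation at 9, Curing at 24, Electrical rough-in at 31, Final inspection at 21. The latest is day 31.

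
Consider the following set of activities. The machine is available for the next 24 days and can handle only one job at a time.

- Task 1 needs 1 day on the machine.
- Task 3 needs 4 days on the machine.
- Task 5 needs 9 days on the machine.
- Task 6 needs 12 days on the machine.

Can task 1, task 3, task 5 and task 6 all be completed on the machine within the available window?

No

Running back to back, the jobs need 1 + 4 + 9 + 12 = 26 days on the machine.
Since 26 > 24, they cannot all fit.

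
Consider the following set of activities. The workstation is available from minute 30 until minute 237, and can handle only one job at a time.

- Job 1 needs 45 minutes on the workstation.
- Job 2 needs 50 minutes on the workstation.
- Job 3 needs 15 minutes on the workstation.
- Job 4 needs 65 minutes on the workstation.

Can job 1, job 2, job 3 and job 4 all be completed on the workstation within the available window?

Yes

The workstation window is 237 − 30 = 207 minutes.
Running back to back, the jobs need 45 + 50 + 15 + 65 = 175 minutes on the workstation.
Since 175 ≤ 207, they fit within the window.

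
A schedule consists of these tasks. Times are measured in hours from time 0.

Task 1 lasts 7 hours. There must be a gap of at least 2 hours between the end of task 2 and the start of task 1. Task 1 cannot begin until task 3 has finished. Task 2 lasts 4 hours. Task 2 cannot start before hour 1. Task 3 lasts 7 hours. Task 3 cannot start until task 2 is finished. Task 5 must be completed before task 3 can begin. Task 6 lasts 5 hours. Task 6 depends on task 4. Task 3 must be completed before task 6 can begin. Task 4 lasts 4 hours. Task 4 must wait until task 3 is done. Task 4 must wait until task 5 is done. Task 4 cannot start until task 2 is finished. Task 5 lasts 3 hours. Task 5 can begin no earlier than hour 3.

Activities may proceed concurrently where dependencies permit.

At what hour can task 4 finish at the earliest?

17

Task 5 waits on its own release at hour 3, so it starts at hour 3 and finishes at 3 + 3 = hour 6.
Task 2 cannot begin until its own release at hour 1. It runs from hour 1 to 1 + 4 = hour 5.
Task 3 has to wait for task 2 (finishes hour 5); task 5 (finishes hour 6). The latest of these is hour 6, so task 3 runs hour 6 to 6 + 7 = hour 13.
Task 4 cannot start until task 3 (finishes hour 13); task 5 (finishes hour 6); task 2 (finishes hour 5). The controlling bound is hour 13, so task 4 finishes at 13 + 4 = hour 17.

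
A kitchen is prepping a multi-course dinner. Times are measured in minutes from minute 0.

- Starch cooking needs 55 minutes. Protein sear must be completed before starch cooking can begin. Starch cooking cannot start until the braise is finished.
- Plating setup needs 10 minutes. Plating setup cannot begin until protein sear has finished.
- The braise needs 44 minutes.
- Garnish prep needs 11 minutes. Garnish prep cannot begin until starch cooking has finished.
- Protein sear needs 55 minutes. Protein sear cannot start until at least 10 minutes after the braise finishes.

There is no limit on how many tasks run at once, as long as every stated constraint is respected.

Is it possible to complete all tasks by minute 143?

The braise has no prerequisites, so it starts at minute 0 and finishes at minute 44.
Protein sear cannot begin until the braise (finishes minute 44, plus 10-minute gap → minute 54). It runs from minute 54 to 54 + 55 = minute 109.
Plating setup cannot begin until protein sear (finishes minute 109). It runs from minute 109 to 109 + 10 = minute 119.
Starch cooking has to wait for protein sear (finishes minute 109); the braise (finishes minute 44). The latest of these is minute 109, so starch cooking runs minute 109 to 109 + 55 = minute 164.
After starch cooking (finishes minute 164), garnish prep can start at minute 164 and finishes at minute 175.
The earliest everything can be done is minute 175, which is after the deadline of 143, so it is not possible.

No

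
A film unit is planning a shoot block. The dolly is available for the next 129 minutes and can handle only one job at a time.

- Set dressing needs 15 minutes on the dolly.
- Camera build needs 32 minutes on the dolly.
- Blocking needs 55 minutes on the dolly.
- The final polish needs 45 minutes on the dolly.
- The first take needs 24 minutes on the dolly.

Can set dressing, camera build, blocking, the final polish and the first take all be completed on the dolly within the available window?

Running back to back, the jobs need 15 + 32 + 55 + 45 + 24 = 171 minutes on the dolly.
Since 171 > 129, they cannot all fit.

No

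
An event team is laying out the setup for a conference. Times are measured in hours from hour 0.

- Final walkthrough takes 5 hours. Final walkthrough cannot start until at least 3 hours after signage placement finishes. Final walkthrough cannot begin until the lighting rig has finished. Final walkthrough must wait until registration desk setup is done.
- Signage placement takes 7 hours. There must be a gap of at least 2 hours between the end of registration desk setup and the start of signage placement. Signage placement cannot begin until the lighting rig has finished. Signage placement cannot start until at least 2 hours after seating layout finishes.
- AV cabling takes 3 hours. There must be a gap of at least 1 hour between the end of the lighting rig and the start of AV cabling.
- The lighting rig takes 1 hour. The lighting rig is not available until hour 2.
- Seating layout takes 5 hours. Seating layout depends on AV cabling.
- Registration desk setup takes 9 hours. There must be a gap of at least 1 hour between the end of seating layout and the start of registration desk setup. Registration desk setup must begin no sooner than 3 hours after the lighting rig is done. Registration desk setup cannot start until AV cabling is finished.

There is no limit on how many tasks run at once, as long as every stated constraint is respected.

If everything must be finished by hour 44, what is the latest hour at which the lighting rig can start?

7

Nothing follows final walkthrough; the deadline of hour 44 is its only limit. It must start by 44 − 5 = hour 39.
Signage placement must finish before final walkthrough (must start by hour 39, minus 3-hour gap → hour 36). With a 7-hour duration, signage placement must start by 36 − 7 = hour 29.
For registration desk setup: signage placement (must start by hour 29, minus 2-hour gap → hour 27); final walkthrough (must start by hour 39). The most restrictive is hour 27; with a 9-hour duration, registration desk setup must start by hour 18.
Seating layout feeds registration desk setup (must start by hour 18, minus 1-hour gap → hour 17); signage placement (must start by hour 29, minus 2-hour gap → hour 27). Taking the minimum, seating layout must finish by hour 17 and start by 17 − 5 = hour 12.
AV cabling feeds seating layout (must start by hour 12); registration desk setup (must start by hour 18). Taking the minimum, AV cabling must finish by hour 12 and start by 12 − 3 = hour 9.
The lighting rig has several dependents: AV cabling (must start by hour 9, minus 1-hour gap → hour 8); registration desk setup (must start by hour 18, minus 3-hour gap → hour 15); signage placement (must start by hour 29); final walkthrough (must start by hour 39). The earliest of those limits is hour 8, so the lighting rig must start by 8 − 1 = hour 7.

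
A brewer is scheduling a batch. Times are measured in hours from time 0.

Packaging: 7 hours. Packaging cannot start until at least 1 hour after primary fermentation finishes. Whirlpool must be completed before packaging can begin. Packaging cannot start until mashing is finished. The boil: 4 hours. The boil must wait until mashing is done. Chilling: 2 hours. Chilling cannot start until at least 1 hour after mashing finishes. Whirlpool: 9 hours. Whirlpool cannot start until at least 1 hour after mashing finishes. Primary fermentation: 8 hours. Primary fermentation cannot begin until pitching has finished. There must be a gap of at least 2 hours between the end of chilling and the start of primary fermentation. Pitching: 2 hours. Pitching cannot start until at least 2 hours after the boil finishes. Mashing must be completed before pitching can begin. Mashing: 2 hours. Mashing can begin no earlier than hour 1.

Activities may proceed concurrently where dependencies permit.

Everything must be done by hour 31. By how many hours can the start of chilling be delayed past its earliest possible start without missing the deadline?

7

Mashing waits on its own release at hour 1, so it starts at hour 1 and finishes at 1 + 2 = hour 3.
Chilling waits on mashing (finishes hour 3, plus 1-hour gap → hour 4), so it starts at hour 4 and finishes at 4 + 2 = hour 6.

Working backward from the deadline:
Nothing follows packaging; the deadline of hour 31 is its only limit. It must start by 31 − 7 = hour 24.
Primary fermentation feeds into packaging (must start by hour 24, minus 1-hour gap → hour 23); so primary fermentation must finish by hour 23 and therefore start by hour 15.
Chilling must finish before primary fermentation (must start by hour 15, minus 2-hour gap → hour 13). With a 2-hour duration, chilling must start by 13 − 2 = hour 11.
So chilling can start as early as hour 4 and as late as hour 11, giving 11 − 4 = 7 hours of slack.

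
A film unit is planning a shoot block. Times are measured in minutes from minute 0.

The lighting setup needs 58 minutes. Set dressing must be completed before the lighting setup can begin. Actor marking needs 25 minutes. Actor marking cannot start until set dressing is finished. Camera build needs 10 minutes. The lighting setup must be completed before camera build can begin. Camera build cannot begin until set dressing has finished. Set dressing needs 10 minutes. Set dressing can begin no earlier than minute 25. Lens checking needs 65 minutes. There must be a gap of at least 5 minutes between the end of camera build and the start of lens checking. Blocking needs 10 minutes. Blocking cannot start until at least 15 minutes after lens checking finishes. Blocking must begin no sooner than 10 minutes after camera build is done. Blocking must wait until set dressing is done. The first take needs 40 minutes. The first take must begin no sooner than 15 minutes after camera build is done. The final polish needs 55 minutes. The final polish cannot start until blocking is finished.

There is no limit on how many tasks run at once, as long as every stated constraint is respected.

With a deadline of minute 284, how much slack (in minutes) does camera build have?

Set dressing waits on its own release at minute 25, so it starts at minute 25 and finishes at 25 + 10 = minute 35.
The lighting setup cannot begin until set dressing (finishes minute 35). It runs from minute 35 to 35 + 58 = minute 93.
For camera build: the lighting setup (finishes minute 93); set dressing (finishes minute 35). Taking the maximum gives a start of minute 93, and it finishes at 93 + 10 = minute 103.

Working backward from the deadline:
The final polish must finish by minute 284; it takes 55 minutes, so it must start by 284 − 55 = minute 229.
Since the final polish (must start by minute 229) depends on it, blocking must finish by minute 229. Backing off its 10-minute duration gives a latest start of minute 219.
Lens checking feeds into blocking (must start by minute 219, minus 15-minute gap → minute 204); so lens checking must finish by minute 204 and therefore start by minute 139.
The first take has no dependents, so it just needs to finish by minute 284. Starting by 284 − 40 = minute 244 achieves that.
Camera build feeds lens checking (must start by minute 139, minus 5-minute gap → minute 134); blocking (must start by minute 219, minus 10-minute gap → minute 209); the first take (must start by minute 244, minus 15-minute gap → minute 229). Taking the minimum, camera build must finish by minute 134 and start by 134 − 10 = minute 124.
So camera build can start as early as minute 93 and as late as minute 124, giving 124 − 93 = 31 minutes of slack.

31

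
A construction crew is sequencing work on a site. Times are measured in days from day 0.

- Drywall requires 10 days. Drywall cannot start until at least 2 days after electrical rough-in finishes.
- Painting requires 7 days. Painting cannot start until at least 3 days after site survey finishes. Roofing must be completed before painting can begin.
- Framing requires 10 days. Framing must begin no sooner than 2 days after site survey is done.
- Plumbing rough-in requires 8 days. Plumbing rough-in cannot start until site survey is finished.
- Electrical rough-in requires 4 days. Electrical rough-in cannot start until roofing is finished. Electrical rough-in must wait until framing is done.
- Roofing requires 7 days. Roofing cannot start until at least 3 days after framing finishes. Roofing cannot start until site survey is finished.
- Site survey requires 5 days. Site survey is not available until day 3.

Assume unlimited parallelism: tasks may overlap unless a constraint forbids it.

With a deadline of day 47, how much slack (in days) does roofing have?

1

Site survey waits on its own release at day 3, so it starts at day 3 and finishes at 3 + 5 = day 8.
After site survey (finishes day 8, plus 2-day gap → day 10), framing can start at day 10 and finishes at day 20.
Roofing needs all of framing (finishes day 20, plus 3-day gap → day 23); site survey (finishes day 8). That puts its earliest start at day 23; it finishes at 23 + 7 = day 30.

Working backward from the deadline:
Nothing follows drywall; the deadline of day 47 is its only limit. It must start by 47 − 10 = day 37.
Electrical rough-in must finish before drywall (must start by day 37, minus 2-day gap → day 35). With a 4-day duration, electrical rough-in must start by 35 − 4 = day 31.
Nothing follows painting; the deadline of day 47 is its only limit. It must start by 47 − 7 = day 40.
Roofing feeds electrical rough-in (must start by day 31); painting (must start by day 40). Taking the minimum, roofing must finish by day 31 and start by 31 − 7 = day 24.
So roofing can start as early as day 23 and as late as day 24, giving 24 − 23 = 1 day of slack.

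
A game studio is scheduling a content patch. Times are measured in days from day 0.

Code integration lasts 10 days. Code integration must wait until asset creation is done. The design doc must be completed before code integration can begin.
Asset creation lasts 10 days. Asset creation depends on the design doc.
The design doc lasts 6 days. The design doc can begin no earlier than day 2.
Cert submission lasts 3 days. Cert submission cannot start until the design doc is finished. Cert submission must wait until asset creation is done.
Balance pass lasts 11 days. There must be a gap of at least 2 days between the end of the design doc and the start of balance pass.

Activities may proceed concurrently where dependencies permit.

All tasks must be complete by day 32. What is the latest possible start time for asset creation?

Code integration has no dependents, so it just needs to finish by day 32. Starting by 32 − 10 = day 22 achieves that.
To finish by day 32, cert submission (duration 3) must start no later than day 29.
Asset creation feeds code integration (must start by day 22); cert submission (must start by day 29). Taking the minimum, asset creation must finish by day 22 and start by 22 − 10 = day 12.

12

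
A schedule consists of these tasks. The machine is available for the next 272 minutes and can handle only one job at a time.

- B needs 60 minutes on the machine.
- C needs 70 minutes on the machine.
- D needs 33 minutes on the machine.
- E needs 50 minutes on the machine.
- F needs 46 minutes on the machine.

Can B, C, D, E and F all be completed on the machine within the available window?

Running back to back, the jobs need 60 + 70 + 33 + 50 + 46 = 259 minutes on the machine.
Since 259 ≤ 272, they fit within the window.

Yes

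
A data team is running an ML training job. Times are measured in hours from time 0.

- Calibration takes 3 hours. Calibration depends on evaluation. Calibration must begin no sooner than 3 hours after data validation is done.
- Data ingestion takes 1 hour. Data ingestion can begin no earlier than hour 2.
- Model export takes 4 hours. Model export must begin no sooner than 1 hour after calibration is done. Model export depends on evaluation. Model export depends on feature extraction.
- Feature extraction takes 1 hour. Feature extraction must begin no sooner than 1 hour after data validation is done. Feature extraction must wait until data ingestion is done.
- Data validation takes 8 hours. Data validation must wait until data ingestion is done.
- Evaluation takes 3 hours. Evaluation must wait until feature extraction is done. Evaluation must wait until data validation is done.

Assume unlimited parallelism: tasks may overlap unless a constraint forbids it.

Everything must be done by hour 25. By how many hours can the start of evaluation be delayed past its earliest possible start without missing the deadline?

Data ingestion waits on its own release at hour 2, so it starts at hour 2 and finishes at 2 + 1 = hour 3.
After data ingestion (finishes hour 3), data validation can start at hour 3 and finishes at hour 11.
Feature extraction cannot start until data validation (finishes hour 11, plus 1-hour gap → hour 12); data ingestion (finishes hour 3). The controlling bound is hour 12, so feature extraction finishes at 12 + 1 = hour 13.
For evaluation: feature extraction (finishes hour 13); data validation (finishes hour 11). Taking the maximum gives a start of hour 13, and it finishes at 13 + 3 = hour 16.

Working backward from the deadline:
Nothing follows model export; the deadline of hour 25 is its only limit. It must start by 25 − 4 = hour 21.
Since model export (must start by hour 21, minus 1-hour gap → hour 20) depends on it, calibration must finish by hour 20. Backing off its 3-hour duration gives a latest start of hour 17.
Evaluation must finish in time for calibration (must start by hour 17); model export (must start by hour 21). The tightest is hour 17, so evaluation must start by 17 − 3 = hour 14.
So evaluation can start as early as hour 13 and as late as hour 14, giving 14 − 13 = 1 hour of slack.

1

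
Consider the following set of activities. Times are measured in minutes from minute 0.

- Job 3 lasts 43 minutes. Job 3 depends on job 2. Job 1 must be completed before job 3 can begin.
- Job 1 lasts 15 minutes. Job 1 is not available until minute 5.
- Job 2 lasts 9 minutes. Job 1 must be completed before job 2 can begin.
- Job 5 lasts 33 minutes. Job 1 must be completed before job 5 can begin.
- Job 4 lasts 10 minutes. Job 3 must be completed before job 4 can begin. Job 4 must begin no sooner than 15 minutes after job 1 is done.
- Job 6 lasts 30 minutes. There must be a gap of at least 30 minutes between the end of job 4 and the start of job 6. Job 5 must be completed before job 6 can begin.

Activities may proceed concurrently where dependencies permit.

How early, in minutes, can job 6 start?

Job 1 cannot begin until its own release at minute 5. It runs from minute 5 to 5 + 15 = minute 20.
After job 1 (finishes minute 20), job 5 can start at minute 20 and finishes at minute 53.
After job 1 (finishes minute 20), job 2 can start at minute 20 and finishes at minute 29.
Job 3 has to wait for job 2 (finishes minute 29); job 1 (finishes minute 20). The latest of these is minute 29, so job 3 runs minute 29 to 29 + 43 = minute 72.
For job 4: job 3 (finishes minute 72); job 1 (finishes minute 20, plus 15-minute gap → minute 35). Taking the maximum gives a start of minute 72, and it finishes at 72 + 10 = minute 82.
Job 6 waits on job 4 (finishes minute 82, plus 30-minute gap → minute 112); job 5 (finishes minute 53). The latest of these is minute 112, which is the earliest job 6 can start.

112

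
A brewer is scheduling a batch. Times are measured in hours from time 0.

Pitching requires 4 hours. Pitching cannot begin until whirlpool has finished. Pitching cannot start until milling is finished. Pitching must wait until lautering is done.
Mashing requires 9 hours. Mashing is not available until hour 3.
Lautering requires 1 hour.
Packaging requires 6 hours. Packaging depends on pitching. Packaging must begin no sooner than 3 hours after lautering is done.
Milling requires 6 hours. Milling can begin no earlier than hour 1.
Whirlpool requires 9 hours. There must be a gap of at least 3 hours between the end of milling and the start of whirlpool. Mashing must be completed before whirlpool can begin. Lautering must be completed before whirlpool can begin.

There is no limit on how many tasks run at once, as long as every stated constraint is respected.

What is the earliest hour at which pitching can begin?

21

Nothing blocks lautering, so it runs from hour 0 to hour 1.
Mashing cannot begin until its own release at hour 3. It runs from hour 3 to 3 + 9 = hour 12.
After its own release at hour 1, milling can start at hour 1 and finishes at hour 7.
Whirlpool has to wait for milling (finishes hour 7, plus 3-hour gap → hour 10); mashing (finishes hour 12); lautering (finishes hour 1). The latest of these is hour 12, so whirlpool runs hour 12 to 12 + 9 = hour 21.
Pitching waits on whirlpool (finishes hour 21); milling (finishes hour 7); lautering (finishes hour 1). The latest of these is hour 21, which is the earliest pitching can start.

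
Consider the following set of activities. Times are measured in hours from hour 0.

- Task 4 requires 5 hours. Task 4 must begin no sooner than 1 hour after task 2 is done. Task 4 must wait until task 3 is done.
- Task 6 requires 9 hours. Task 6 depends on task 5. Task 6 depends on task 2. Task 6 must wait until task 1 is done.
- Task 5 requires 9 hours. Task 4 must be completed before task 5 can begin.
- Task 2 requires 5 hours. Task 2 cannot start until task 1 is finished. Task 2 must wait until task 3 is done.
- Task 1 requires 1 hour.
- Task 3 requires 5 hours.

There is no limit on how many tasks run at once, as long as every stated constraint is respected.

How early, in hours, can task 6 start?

Task 3 has no prerequisites, so it starts at hour 0 and finishes at hour 5.
Nothing blocks task 1, so it runs from hour 0 to hour 1.
Task 2 needs all of task 1 (finishes hour 1); task 3 (finishes hour 5). That puts its earliest start at hour 5; it finishes at 5 + 5 = hour 10.
Task 4 has to wait for task 2 (finishes hour 10, plus 1-hour gap → hour 11); task 3 (finishes hour 5). The latest of these is hour 11, so task 4 runs hour 11 to 11 + 5 = hour 16.
Task 5 cannot begin until task 4 (finishes hour 16). It runs from hour 16 to 16 + 9 = hour 25.
Task 6 waits on task 5 (finishes hour 25); task 2 (finishes hour 10); task 1 (finishes hour 1). The latest of these is hour 25, which is the earliest task 6 can start.

25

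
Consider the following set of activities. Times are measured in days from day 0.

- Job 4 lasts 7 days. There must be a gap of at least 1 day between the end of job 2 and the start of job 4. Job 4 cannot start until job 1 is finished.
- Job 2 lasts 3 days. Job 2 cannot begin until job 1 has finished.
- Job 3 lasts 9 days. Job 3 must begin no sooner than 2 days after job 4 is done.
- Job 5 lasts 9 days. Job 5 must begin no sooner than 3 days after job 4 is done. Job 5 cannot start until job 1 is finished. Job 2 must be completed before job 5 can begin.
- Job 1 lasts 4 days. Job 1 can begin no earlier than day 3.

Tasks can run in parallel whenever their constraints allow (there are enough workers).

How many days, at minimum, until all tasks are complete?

Job 1 cannot begin until its own release at day 3. It runs from day 3 to 3 + 4 = day 7.
Job 2 waits on job 1 (finishes day 7), so it starts at day 7 and finishes at 7 + 3 = day 10.
Job 4 has to wait for job 2 (finishes day 10, plus 1-day gap → day 11); job 1 (finishes day 7). The latest of these is day 11, so job 4 runs day 11 to 11 + 7 = day 18.
Job 5 cannot start until job 4 (finishes day 18, plus 3-day gap → day 21); job 1 (finishes day 7); job 2 (finishes day 10). The controlling bound is day 21, so job 5 finishes at 21 + 9 = day 30.
Job 3 cannot begin until job 4 (finishes day 18, plus 2-day gap → day 20). It runs from day 20 to 20 + 9 = day 29.
All tasks are finished once the last one completes. Finish times: Job 1 at 7, Job 2 at 10, Job 3 at 29, Job 4 at 18, Job 5 at 30. The latest is day 30.

30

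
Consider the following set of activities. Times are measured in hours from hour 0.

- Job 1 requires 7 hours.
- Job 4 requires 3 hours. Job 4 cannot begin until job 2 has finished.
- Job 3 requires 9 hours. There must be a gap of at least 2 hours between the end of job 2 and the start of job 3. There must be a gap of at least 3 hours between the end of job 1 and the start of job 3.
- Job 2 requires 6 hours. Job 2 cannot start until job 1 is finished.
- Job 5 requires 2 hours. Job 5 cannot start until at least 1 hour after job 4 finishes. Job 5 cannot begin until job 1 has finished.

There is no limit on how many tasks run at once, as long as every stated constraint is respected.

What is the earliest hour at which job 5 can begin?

17

Nothing blocks job 1, so it runs from hour 0 to hour 7.
Job 2 cannot begin until job 1 (finishes hour 7). It runs from hour 7 to 7 + 6 = hour 13.
Job 4 cannot begin until job 2 (finishes hour 13). It runs from hour 13 to 13 + 3 = hour 16.
Job 5 waits on job 4 (finishes hour 16, plus 1-hour gap → hour 17); job 1 (finishes hour 7). The latest of these is hour 17, which is the earliest job 5 can start.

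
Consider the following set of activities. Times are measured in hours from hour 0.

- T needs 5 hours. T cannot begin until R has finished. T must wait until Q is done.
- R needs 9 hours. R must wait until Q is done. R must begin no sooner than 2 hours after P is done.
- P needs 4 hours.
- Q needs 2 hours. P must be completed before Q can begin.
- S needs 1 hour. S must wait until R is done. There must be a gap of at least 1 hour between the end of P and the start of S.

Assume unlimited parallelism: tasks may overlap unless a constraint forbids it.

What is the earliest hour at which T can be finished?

20

P can start immediately at hour 0; it finishes at hour 4.
Q cannot begin until P (finishes hour 4). It runs from hour 4 to 4 + 2 = hour 6.
R cannot start until Q (finishes hour 6); P (finishes hour 4, plus 2-hour gap → hour 6). The controlling bound is hour 6, so R finishes at 6 + 9 = hour 15.
T needs all of R (finishes hour 15); Q (finishes hour 6). That puts its earliest start at hour 15; it finishes at 15 + 5 = hour 20.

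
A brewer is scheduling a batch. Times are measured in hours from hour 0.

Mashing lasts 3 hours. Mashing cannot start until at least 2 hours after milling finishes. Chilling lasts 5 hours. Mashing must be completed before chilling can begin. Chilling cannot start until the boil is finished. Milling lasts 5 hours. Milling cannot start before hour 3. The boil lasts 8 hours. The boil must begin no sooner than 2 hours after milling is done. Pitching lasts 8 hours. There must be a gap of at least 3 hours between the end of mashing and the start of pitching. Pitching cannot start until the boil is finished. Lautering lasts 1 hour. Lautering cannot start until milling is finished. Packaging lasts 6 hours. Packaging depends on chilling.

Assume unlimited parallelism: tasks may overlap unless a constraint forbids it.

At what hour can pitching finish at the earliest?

26

Milling cannot begin until its own release at hour 3. It runs from hour 3 to 3 + 5 = hour 8.
The boil cannot begin until milling (finishes hour 8, plus 2-hour gap → hour 10). It runs from hour 10 to 10 + 8 = hour 18.
Mashing waits on milling (finishes hour 8, plus 2-hour gap → hour 10), so it starts at hour 10 and finishes at 10 + 3 = hour 13.
Pitching has to wait for mashing (finishes hour 13, plus 3-hour gap → hour 16); the boil (finishes hour 18). The latest of these is hour 18, so pitching runs hour 18 to 18 + 8 = hour 26.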